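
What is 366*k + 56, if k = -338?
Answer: -123652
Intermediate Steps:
366*k + 56 = 366*(-338) + 56 = -123708 + 56 = -123652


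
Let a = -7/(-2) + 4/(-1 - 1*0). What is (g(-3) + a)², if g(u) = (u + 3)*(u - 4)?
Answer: ¼ ≈ 0.25000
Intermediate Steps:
a = -½ (a = -7*(-½) + 4/(-1 + 0) = 7/2 + 4/(-1) = 7/2 + 4*(-1) = 7/2 - 4 = -½ ≈ -0.50000)
g(u) = (-4 + u)*(3 + u) (g(u) = (3 + u)*(-4 + u) = (-4 + u)*(3 + u))
(g(-3) + a)² = ((-12 + (-3)² - 1*(-3)) - ½)² = ((-12 + 9 + 3) - ½)² = (0 - ½)² = (-½)² = ¼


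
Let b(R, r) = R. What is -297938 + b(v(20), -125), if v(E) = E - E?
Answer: -297938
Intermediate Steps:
v(E) = 0
-297938 + b(v(20), -125) = -297938 + 0 = -297938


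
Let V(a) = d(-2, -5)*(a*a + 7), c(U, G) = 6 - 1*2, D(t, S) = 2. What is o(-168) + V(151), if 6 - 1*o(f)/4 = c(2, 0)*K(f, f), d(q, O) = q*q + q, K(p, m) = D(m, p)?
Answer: 45608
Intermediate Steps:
K(p, m) = 2
c(U, G) = 4 (c(U, G) = 6 - 2 = 4)
d(q, O) = q + q² (d(q, O) = q² + q = q + q²)
o(f) = -8 (o(f) = 24 - 16*2 = 24 - 4*8 = 24 - 32 = -8)
V(a) = 14 + 2*a² (V(a) = (-2*(1 - 2))*(a*a + 7) = (-2*(-1))*(a² + 7) = 2*(7 + a²) = 14 + 2*a²)
o(-168) + V(151) = -8 + (14 + 2*151²) = -8 + (14 + 2*22801) = -8 + (14 + 45602) = -8 + 45616 = 45608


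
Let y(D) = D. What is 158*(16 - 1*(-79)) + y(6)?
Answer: 15016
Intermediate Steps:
158*(16 - 1*(-79)) + y(6) = 158*(16 - 1*(-79)) + 6 = 158*(16 + 79) + 6 = 158*95 + 6 = 15010 + 6 = 15016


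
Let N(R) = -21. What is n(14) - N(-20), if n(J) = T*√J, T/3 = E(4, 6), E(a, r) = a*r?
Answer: 21 + 72*√14 ≈ 290.40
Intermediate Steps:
T = 72 (T = 3*(4*6) = 3*24 = 72)
n(J) = 72*√J
n(14) - N(-20) = 72*√14 - 1*(-21) = 72*√14 + 21 = 21 + 72*√14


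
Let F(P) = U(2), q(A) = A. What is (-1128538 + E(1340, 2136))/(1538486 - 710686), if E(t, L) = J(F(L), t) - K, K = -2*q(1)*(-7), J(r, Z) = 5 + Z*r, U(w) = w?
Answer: -1125867/827800 ≈ -1.3601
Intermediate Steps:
F(P) = 2
K = 14 (K = -2*1*(-7) = -2*(-7) = 14)
E(t, L) = -9 + 2*t (E(t, L) = (5 + t*2) - 1*14 = (5 + 2*t) - 14 = -9 + 2*t)
(-1128538 + E(1340, 2136))/(1538486 - 710686) = (-1128538 + (-9 + 2*1340))/(1538486 - 710686) = (-1128538 + (-9 + 2680))/827800 = (-1128538 + 2671)*(1/827800) = -1125867*1/827800 = -1125867/827800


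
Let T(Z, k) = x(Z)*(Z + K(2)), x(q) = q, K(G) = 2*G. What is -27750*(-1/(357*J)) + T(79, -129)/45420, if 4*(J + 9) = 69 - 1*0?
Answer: 568763113/59454780 ≈ 9.5663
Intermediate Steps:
J = 33/4 (J = -9 + (69 - 1*0)/4 = -9 + (69 + 0)/4 = -9 + (1/4)*69 = -9 + 69/4 = 33/4 ≈ 8.2500)
T(Z, k) = Z*(4 + Z) (T(Z, k) = Z*(Z + 2*2) = Z*(Z + 4) = Z*(4 + Z))
-27750*(-1/(357*J)) + T(79, -129)/45420 = -27750/((-357*33/4)) + (79*(4 + 79))/45420 = -27750/(-11781/4) + (79*83)*(1/45420) = -27750*(-4/11781) + 6557*(1/45420) = 37000/3927 + 6557/45420 = 568763113/59454780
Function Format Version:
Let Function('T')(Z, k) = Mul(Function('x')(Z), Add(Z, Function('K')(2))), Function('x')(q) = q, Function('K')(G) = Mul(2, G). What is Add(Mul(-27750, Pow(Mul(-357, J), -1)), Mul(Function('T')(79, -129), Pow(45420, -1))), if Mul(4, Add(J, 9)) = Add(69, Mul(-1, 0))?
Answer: Rational(568763113, 59454780) ≈ 9.5663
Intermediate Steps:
J = Rational(33, 4) (J = Add(-9, Mul(Rational(1, 4), Add(69, Mul(-1, 0)))) = Add(-9, Mul(Rational(1, 4), Add(69, 0))) = Add(-9, Mul(Rational(1, 4), 69)) = Add(-9, Rational(69, 4)) = Rational(33, 4) ≈ 8.2500)
Function('T')(Z, k) = Mul(Z, Add(4, Z)) (Function('T')(Z, k) = Mul(Z, Add(Z, Mul(2, 2))) = Mul(Z, Add(Z, 4)) = Mul(Z, Add(4, Z)))
Add(Mul(-27750, Pow(Mul(-357, J), -1)), Mul(Function('T')(79, -129), Pow(45420, -1))) = Add(Mul(-27750, Pow(Mul(-357, Rational(33, 4)), -1)), Mul(Mul(79, Add(4, 79)), Pow(45420, -1))) = Add(Mul(-27750, Pow(Rational(-11781, 4), -1)), Mul(Mul(79, 83), Rational(1, 45420))) = Add(Mul(-27750, Rational(-4, 11781)), Mul(6557, Rational(1, 45420))) = Add(Rational(37000, 3927), Rational(6557, 45420)) = Rational(568763113, 59454780)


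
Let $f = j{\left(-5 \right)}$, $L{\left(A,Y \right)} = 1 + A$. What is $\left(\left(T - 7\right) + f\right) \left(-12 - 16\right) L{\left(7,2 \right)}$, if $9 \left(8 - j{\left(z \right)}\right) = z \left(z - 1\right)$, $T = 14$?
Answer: $- \frac{7840}{3} \approx -2613.3$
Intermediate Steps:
$j{\left(z \right)} = 8 - \frac{z \left(-1 + z\right)}{9}$ ($j{\left(z \right)} = 8 - \frac{z \left(z - 1\right)}{9} = 8 - \frac{z \left(-1 + z\right)}{9}$)
$f = \frac{14}{3}$ ($f = 8 - \frac{\left(-5\right)^{2}}{9} + \frac{1}{9} \left(-5\right) = 8 - \frac{25}{9} - \frac{5}{9} = \frac{14}{3} \approx 4.6667$)
$\left(\left(T - 7\right) + f\right) \left(-12 - 16\right) L{\left(7,2 \right)} = \left(\left(14 - 7\right) + \frac{14}{3}\right) \left(-12 - 16\right) \left(1 + 7\right) = \left(7 + \frac{14}{3}\right) \left(-28\right) 8 = \frac{35}{3} \left(-28\right) 8 = \left(- \frac{980}{3}\right) 8 = - \frac{7840}{3}$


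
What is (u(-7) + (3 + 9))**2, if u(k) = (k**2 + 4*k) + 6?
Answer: 1521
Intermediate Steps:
u(k) = 6 + k**2 + 4*k
(u(-7) + (3 + 9))**2 = ((6 + (-7)**2 + 4*(-7)) + (3 + 9))**2 = ((6 + 49 - 28) + 12)**2 = (27 + 12)**2 = 39**2 = 1521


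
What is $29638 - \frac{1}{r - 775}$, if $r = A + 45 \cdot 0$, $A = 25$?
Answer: $\frac{22228501}{750} \approx 29638.0$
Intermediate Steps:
$r = 25$ ($r = 25 + 45 \cdot 0 = 25 + 0 = 25$)
$29638 - \frac{1}{r - 775} = 29638 - \frac{1}{25 - 775} = 29638 - \frac{1}{-750} = 29638 - - \frac{1}{750} = 29638 + \frac{1}{750} = \frac{22228501}{750}$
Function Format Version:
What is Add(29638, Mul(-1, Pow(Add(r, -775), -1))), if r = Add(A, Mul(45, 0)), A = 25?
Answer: Rational(22228501, 750) ≈ 29638.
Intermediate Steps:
r = 25 (r = Add(25, Mul(45, 0)) = Add(25, 0) = 25)
Add(29638, Mul(-1, Pow(Add(r, -775), -1))) = Add(29638, Mul(-1, Pow(Add(25, -775), -1))) = Add(29638, Mul(-1, Pow(-750, -1))) = Add(29638, Mul(-1, Rational(-1, 750))) = Add(29638, Rational(1, 750)) = Rational(22228501, 750)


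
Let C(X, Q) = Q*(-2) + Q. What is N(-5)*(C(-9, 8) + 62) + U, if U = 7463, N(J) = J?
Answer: 7193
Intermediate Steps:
C(X, Q) = -Q (C(X, Q) = -2*Q + Q = -Q)
N(-5)*(C(-9, 8) + 62) + U = -5*(-1*8 + 62) + 7463 = -5*(-8 + 62) + 7463 = -5*54 + 7463 = -270 + 7463 = 7193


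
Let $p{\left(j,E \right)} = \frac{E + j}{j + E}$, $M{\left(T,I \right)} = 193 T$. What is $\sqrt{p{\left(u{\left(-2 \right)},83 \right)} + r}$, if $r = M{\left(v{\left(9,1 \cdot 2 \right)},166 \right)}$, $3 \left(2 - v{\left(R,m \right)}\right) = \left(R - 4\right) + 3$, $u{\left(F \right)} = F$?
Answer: $\frac{i \sqrt{1149}}{3} \approx 11.299 i$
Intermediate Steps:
$v{\left(R,m \right)} = \frac{7}{3} - \frac{R}{3}$ ($v{\left(R,m \right)} = 2 - \frac{\left(R - 4\right) + 3}{3} = 2 - \frac{\left(-4 + R\right) + 3}{3} = 2 - \frac{-1 + R}{3} = 2 - \left(- \frac{1}{3} + \frac{R}{3}\right) = \frac{7}{3} - \frac{R}{3}$)
$p{\left(j,E \right)} = 1$ ($p{\left(j,E \right)} = \frac{E + j}{E + j} = 1$)
$r = - \frac{386}{3}$ ($r = 193 \left(\frac{7}{3} - 3\right) = 193 \left(- \frac{2}{3}\right) = - \frac{386}{3} \approx -128.67$)
$\sqrt{p{\left(u{\left(-2 \right)},83 \right)} + r} = \sqrt{1 - \frac{386}{3}} = \sqrt{- \frac{383}{3}} = \frac{i \sqrt{1149}}{3}$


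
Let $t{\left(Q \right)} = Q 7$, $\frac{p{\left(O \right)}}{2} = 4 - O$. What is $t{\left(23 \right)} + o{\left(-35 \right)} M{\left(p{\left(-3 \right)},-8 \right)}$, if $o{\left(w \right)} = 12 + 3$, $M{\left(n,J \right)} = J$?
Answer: $41$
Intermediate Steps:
$p{\left(O \right)} = 8 - 2 O$ ($p{\left(O \right)} = 2 \left(4 - O\right) = 8 - 2 O$)
$t{\left(Q \right)} = 7 Q$
$o{\left(w \right)} = 15$
$t{\left(23 \right)} + o{\left(-35 \right)} M{\left(p{\left(-3 \right)},-8 \right)} = 7 \cdot 23 + 15 \left(-8\right) = 161 - 120 = 41$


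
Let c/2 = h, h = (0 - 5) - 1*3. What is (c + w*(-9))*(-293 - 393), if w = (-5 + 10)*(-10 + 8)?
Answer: -50764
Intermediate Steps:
h = -8 (h = -5 - 3 = -8)
c = -16 (c = 2*(-8) = -16)
w = -10 (w = 5*(-2) = -10)
(c + w*(-9))*(-293 - 393) = (-16 - 10*(-9))*(-293 - 393) = (-16 + 90)*(-686) = 74*(-686) = -50764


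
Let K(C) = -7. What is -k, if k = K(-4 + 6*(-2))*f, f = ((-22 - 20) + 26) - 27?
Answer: -301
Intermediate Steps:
f = -43 (f = (-42 + 26) - 27 = -16 - 27 = -43)
k = 301 (k = -7*(-43) = 301)
-k = -1*301 = -301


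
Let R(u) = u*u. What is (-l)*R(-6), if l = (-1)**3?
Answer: 36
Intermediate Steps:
R(u) = u**2
l = -1
(-l)*R(-6) = -1*(-1)*(-6)**2 = 1*36 = 36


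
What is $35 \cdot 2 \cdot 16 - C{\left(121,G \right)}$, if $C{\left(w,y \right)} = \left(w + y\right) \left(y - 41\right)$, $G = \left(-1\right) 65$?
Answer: $7056$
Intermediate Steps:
$G = -65$
$C{\left(w,y \right)} = \left(-41 + y\right) \left(w + y\right)$ ($C{\left(w,y \right)} = \left(w + y\right) \left(-41 + y\right) = \left(-41 + y\right) \left(w + y\right)$)
$35 \cdot 2 \cdot 16 - C{\left(121,G \right)} = 35 \cdot 2 \cdot 16 - \left(\left(-65\right)^{2} - 4961 - -2665 + 121 \left(-65\right)\right) = 70 \cdot 16 - \left(4225 - 4961 + 2665 - 7865\right) = 1120 - -5936 = 1120 + 5936 = 7056$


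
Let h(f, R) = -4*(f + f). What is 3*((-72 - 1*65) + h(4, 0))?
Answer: -507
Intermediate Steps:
h(f, R) = -8*f
3*((-72 - 1*65) + h(4, 0)) = 3*((-72 - 1*65) - 8*4) = 3*((-72 - 65) - 32) = 3*(-137 - 32) = 3*(-169) = -507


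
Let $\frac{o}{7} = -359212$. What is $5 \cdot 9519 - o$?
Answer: $2562079$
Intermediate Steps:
$o = -2514484$ ($o = 7 \left(-359212\right) = -2514484$)
$5 \cdot 9519 - o = 5 \cdot 9519 - -2514484 = 47595 + 2514484 = 2562079$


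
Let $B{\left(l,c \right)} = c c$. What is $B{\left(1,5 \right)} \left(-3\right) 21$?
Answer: $-1575$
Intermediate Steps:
$B{\left(l,c \right)} = c^{2}$
$B{\left(1,5 \right)} \left(-3\right) 21 = 5^{2} \left(-3\right) 21 = 25 \left(-3\right) 21 = \left(-75\right) 21 = -1575$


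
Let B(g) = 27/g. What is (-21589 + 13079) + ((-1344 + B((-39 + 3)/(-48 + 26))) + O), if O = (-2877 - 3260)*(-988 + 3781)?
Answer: -34300957/2 ≈ -1.7150e+7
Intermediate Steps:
O = -17140641 (O = -6137*2793 = -17140641)
(-21589 + 13079) + ((-1344 + B((-39 + 3)/(-48 + 26))) + O) = (-21589 + 13079) + ((-1344 + 27/(((-39 + 3)/(-48 + 26)))) - 17140641) = -8510 + ((-1344 + 27/((-36/(-22)))) - 17140641) = -8510 + ((-1344 + 27/((-36*(-1/22)))) - 17140641) = -8510 + ((-1344 + 27/(18/11)) - 17140641) = -8510 + ((-1344 + 27*(11/18)) - 17140641) = -8510 + ((-1344 + 33/2) - 17140641) = -8510 + (-2655/2 - 17140641) = -8510 - 34283937/2 = -34300957/2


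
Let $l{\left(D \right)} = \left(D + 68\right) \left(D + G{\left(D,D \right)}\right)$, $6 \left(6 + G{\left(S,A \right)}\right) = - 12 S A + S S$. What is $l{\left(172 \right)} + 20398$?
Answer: $-12956722$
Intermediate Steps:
$G{\left(S,A \right)} = -6 + \frac{S^{2}}{6} - 2 A S$ ($G{\left(S,A \right)} = -6 + \frac{- 12 S A + S S}{6} = -6 + \frac{- 12 A S + S^{2}}{6} = -6 + \frac{S^{2} - 12 A S}{6} = -6 - \left(- \frac{S^{2}}{6} + 2 A S\right) = -6 + \frac{S^{2}}{6} - 2 A S$)
$l{\left(D \right)} = \left(68 + D\right) \left(-6 + D - \frac{11 D^{2}}{6}\right)$ ($l{\left(D \right)} = \left(D + 68\right) \left(D - \left(6 - \frac{D^{2}}{6} + 2 D D\right)\right) = \left(68 + D\right) \left(D - \left(6 + \frac{11 D^{2}}{6}\right)\right) = \left(68 + D\right) \left(-6 + D - \frac{11 D^{2}}{6}\right)$)
$l{\left(172 \right)} + 20398 = \left(-408 + 62 \cdot 172 - \frac{371 \cdot 172^{2}}{3} - \frac{11 \cdot 172^{3}}{6}\right) + 20398 = \left(-408 + 10664 - \frac{10975664}{3} - \frac{27986464}{3}\right) + 20398 = -12977120 + 20398 = -12956722$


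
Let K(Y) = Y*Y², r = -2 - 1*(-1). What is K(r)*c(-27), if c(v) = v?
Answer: 27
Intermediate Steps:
r = -1 (r = -2 + 1 = -1)
K(Y) = Y³
K(r)*c(-27) = (-1)³*(-27) = -1*(-27) = 27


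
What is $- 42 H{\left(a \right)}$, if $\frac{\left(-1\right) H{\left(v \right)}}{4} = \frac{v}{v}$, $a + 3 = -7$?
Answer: $168$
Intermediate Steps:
$a = -10$ ($a = -3 - 7 = -10$)
$H{\left(v \right)} = -4$ ($H{\left(v \right)} = - 4 \frac{v}{v} = \left(-4\right) 1 = -4$)
$- 42 H{\left(a \right)} = \left(-42\right) \left(-4\right) = 168$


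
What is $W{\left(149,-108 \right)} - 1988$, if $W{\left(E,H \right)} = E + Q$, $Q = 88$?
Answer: $-1751$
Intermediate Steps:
$W{\left(E,H \right)} = 88 + E$ ($W{\left(E,H \right)} = E + 88 = 88 + E$)
$W{\left(149,-108 \right)} - 1988 = \left(88 + 149\right) - 1988 = 237 - 1988 = -1751$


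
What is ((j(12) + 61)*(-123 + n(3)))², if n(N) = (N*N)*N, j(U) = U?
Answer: 49112064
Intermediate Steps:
n(N) = N³ (n(N) = N²*N = N³)
((j(12) + 61)*(-123 + n(3)))² = ((12 + 61)*(-123 + 3³))² = (73*(-123 + 27))² = (73*(-96))² = (-7008)² = 49112064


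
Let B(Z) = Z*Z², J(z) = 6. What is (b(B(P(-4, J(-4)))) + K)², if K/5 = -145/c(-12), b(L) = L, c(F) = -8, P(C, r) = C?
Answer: 45369/64 ≈ 708.89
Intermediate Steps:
B(Z) = Z³
K = 725/8 (K = 5*(-145/(-8)) = 5*(-145*(-⅛)) = 5*(145/8) = 725/8 ≈ 90.625)
(b(B(P(-4, J(-4)))) + K)² = ((-4)³ + 725/8)² = (-64 + 725/8)² = (213/8)² = 45369/64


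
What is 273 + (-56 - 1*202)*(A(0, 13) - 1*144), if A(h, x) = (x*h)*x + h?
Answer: 37425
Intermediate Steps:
A(h, x) = h + h*x² (A(h, x) = (h*x)*x + h = h*x² + h = h + h*x²)
273 + (-56 - 1*202)*(A(0, 13) - 1*144) = 273 + (-56 - 1*202)*(0*(1 + 13²) - 1*144) = 273 + (-56 - 202)*(0*(1 + 169) - 144) = 273 - 258*(0*170 - 144) = 273 - 258*(0 - 144) = 273 - 258*(-144) = 273 + 37152 = 37425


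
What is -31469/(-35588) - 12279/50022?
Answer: 27075173/42385308 ≈ 0.63879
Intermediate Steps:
-31469/(-35588) - 12279/50022 = -31469*(-1/35588) - 12279*1/50022 = 31469/35588 - 4093/16674 = 27075173/42385308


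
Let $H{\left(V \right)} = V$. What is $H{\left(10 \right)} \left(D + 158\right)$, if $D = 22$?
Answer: $1800$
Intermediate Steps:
$H{\left(10 \right)} \left(D + 158\right) = 10 \left(22 + 158\right) = 10 \cdot 180 = 1800$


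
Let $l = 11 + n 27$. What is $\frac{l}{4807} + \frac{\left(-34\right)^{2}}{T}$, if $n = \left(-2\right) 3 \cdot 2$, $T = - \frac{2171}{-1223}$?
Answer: $\frac{6795399393}{10435997} \approx 651.15$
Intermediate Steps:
$T = \frac{2171}{1223}$ ($T = \left(-2171\right) \left(- \frac{1}{1223}\right) = \frac{2171}{1223} \approx 1.7751$)
$n = -12$ ($n = \left(-6\right) 2 = -12$)
$l = -313$ ($l = 11 - 324 = -313$)
$\frac{l}{4807} + \frac{\left(-34\right)^{2}}{T} = - \frac{313}{4807} + \frac{\left(-34\right)^{2}}{\frac{2171}{1223}} = \left(-313\right) \frac{1}{4807} + 1156 \cdot \frac{1223}{2171} = - \frac{313}{4807} + \frac{1413788}{2171} = \frac{6795399393}{10435997}$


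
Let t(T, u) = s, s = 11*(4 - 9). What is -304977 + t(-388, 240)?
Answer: -305032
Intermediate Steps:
s = -55 (s = 11*(-5) = -55)
t(T, u) = -55
-304977 + t(-388, 240) = -304977 - 55 = -305032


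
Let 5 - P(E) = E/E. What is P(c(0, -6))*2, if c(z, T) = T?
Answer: 8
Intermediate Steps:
P(E) = 4 (P(E) = 5 - E/E = 5 - 1*1 = 5 - 1 = 4)
P(c(0, -6))*2 = 4*2 = 8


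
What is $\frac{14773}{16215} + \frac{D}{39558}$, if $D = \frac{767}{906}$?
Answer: $\frac{176490026503}{193712756940} \approx 0.91109$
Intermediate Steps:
$D = \frac{767}{906}$ ($D = 767 \cdot \frac{1}{906} = \frac{767}{906} \approx 0.84658$)
$\frac{14773}{16215} + \frac{D}{39558} = \frac{14773}{16215} + \frac{767}{906 \cdot 39558} = 14773 \cdot \frac{1}{16215} + \frac{767}{906} \cdot \frac{1}{39558} = \frac{14773}{16215} + \frac{767}{35839548} = \frac{176490026503}{193712756940}$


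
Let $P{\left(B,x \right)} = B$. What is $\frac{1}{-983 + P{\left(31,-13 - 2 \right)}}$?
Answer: $- \frac{1}{952} \approx -0.0010504$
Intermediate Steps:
$\frac{1}{-983 + P{\left(31,-13 - 2 \right)}} = \frac{1}{-983 + 31} = \frac{1}{-952} = - \frac{1}{952}$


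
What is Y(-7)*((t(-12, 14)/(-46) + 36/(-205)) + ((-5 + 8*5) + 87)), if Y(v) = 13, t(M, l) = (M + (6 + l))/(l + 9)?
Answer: 171735538/108445 ≈ 1583.6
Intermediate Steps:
t(M, l) = (6 + M + l)/(9 + l)
Y(-7)*((t(-12, 14)/(-46) + 36/(-205)) + ((-5 + 8*5) + 87)) = 13*((((6 - 12 + 14)/(9 + 14))/(-46) + 36/(-205)) + ((-5 + 8*5) + 87)) = 13*(((8/23)*(-1/46) + 36*(-1/205)) + ((-5 + 40) + 87)) = 13*((((1/23)*8)*(-1/46) - 36/205) + (35 + 87)) = 13*(((8/23)*(-1/46) - 36/205) + 122) = 13*((-4/529 - 36/205) + 122) = 13*(-19864/108445 + 122) = 13*(13210426/108445) = 171735538/108445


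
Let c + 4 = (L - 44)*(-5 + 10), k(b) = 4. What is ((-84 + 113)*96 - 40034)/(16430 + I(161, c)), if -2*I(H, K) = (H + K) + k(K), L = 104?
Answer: -74500/32399 ≈ -2.2995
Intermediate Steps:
c = 296 (c = -4 + (104 - 44)*(-5 + 10) = -4 + 60*5 = -4 + 300 = 296)
I(H, K) = -2 - H/2 - K/2 (I(H, K) = -((H + K) + 4)/2 = -(4 + H + K)/2 = -2 - H/2 - K/2)
((-84 + 113)*96 - 40034)/(16430 + I(161, c)) = ((-84 + 113)*96 - 40034)/(16430 + (-2 - ½*161 - ½*296)) = (29*96 - 40034)/(16430 + (-2 - 161/2 - 148)) = (2784 - 40034)/(16430 - 461/2) = -37250/32399/2 = -37250*2/32399 = -74500/32399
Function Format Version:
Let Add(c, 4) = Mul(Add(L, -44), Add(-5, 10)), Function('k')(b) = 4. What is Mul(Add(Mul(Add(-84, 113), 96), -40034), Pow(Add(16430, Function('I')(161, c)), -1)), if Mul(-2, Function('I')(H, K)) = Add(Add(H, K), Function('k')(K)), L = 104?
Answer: Rational(-74500, 32399) ≈ -2.2995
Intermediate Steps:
c = 296 (c = Add(-4, Mul(Add(104, -44), Add(-5, 10))) = Add(-4, Mul(60, 5)) = Add(-4, 300) = 296)
Function('I')(H, K) = Add(-2, Mul(Rational(-1, 2), H), Mul(Rational(-1, 2), K)) (Function('I')(H, K) = Mul(Rational(-1, 2), Add(Add(H, K), 4)) = Mul(Rational(-1, 2), Add(4, H, K)) = Add(-2, Mul(Rational(-1, 2), H), Mul(Rational(-1, 2), K)))
Mul(Add(Mul(Add(-84, 113), 96), -40034), Pow(Add(16430, Function('I')(161, c)), -1)) = Mul(Add(Mul(Add(-84, 113), 96), -40034), Pow(Add(16430, Add(-2, Mul(Rational(-1, 2), 161), Mul(Rational(-1, 2), 296))), -1)) = Mul(Add(Mul(29, 96), -40034), Pow(Add(16430, Add(-2, Rational(-161, 2), -148)), -1)) = Mul(Add(2784, -40034), Pow(Add(16430, Rational(-461, 2)), -1)) = Mul(-37250, Pow(Rational(32399, 2), -1)) = Mul(-37250, Rational(2, 32399)) = Rational(-74500, 32399)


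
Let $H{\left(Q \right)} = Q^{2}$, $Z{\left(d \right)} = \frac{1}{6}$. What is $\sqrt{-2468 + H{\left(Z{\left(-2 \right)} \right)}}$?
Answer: $\frac{i \sqrt{88847}}{6} \approx 49.679 i$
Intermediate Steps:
$Z{\left(d \right)} = \frac{1}{6}$
$\sqrt{-2468 + H{\left(Z{\left(-2 \right)} \right)}} = \sqrt{-2468 + \left(\frac{1}{6}\right)^{2}} = \sqrt{-2468 + \frac{1}{36}} = \sqrt{- \frac{88847}{36}} = \frac{i \sqrt{88847}}{6}$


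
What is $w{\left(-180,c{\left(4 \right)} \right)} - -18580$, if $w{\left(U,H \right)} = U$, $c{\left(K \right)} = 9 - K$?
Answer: $18400$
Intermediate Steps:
$w{\left(-180,c{\left(4 \right)} \right)} - -18580 = -180 - -18580 = -180 + 18580 = 18400$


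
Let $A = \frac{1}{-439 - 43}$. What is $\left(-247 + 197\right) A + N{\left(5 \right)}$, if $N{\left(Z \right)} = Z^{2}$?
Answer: $\frac{6050}{241} \approx 25.104$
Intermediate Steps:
$A = - \frac{1}{482}$ ($A = \frac{1}{-482} = - \frac{1}{482} \approx -0.0020747$)
$\left(-247 + 197\right) A + N{\left(5 \right)} = \left(-247 + 197\right) \left(- \frac{1}{482}\right) + 5^{2} = \left(-50\right) \left(- \frac{1}{482}\right) + 25 = \frac{25}{241} + 25 = \frac{6050}{241}$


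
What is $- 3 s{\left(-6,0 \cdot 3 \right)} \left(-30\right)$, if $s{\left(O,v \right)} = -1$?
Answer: $-90$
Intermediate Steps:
$- 3 s{\left(-6,0 \cdot 3 \right)} \left(-30\right) = \left(-3\right) \left(-1\right) \left(-30\right) = 3 \left(-30\right) = -90$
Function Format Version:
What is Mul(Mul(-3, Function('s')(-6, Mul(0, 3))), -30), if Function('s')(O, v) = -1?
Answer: -90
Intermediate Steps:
Mul(Mul(-3, Function('s')(-6, Mul(0, 3))), -30) = Mul(Mul(-3, -1), -30) = Mul(3, -30) = -90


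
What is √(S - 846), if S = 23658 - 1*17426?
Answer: √5386 ≈ 73.389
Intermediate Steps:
S = 6232 (S = 23658 - 17426 = 6232)
√(S - 846) = √(6232 - 846) = √5386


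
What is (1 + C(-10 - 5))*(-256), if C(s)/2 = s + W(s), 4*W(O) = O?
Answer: 9344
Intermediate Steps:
W(O) = O/4
C(s) = 5*s/2 (C(s) = 2*(s + s/4) = 2*(5*s/4) = 5*s/2)
(1 + C(-10 - 5))*(-256) = (1 + 5*(-10 - 5)/2)*(-256) = (1 + (5/2)*(-15))*(-256) = (1 - 75/2)*(-256) = -73/2*(-256) = 9344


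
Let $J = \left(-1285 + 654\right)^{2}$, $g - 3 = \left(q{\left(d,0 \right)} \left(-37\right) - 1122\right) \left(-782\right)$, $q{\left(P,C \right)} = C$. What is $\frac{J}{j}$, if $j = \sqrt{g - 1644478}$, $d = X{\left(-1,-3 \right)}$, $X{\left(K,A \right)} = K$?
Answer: $- \frac{398161 i \sqrt{767071}}{767071} \approx - 454.61 i$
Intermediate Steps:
$d = -1$
$g = 877407$ ($g = 3 + \left(0 \left(-37\right) - 1122\right) \left(-782\right) = 3 + \left(0 - 1122\right) \left(-782\right) = 3 - -877404 = 3 + 877404 = 877407$)
$J = 398161$ ($J = \left(-631\right)^{2} = 398161$)
$j = i \sqrt{767071}$ ($j = \sqrt{877407 - 1644478} = \sqrt{-767071} = i \sqrt{767071} \approx 875.83 i$)
$\frac{J}{j} = \frac{398161}{i \sqrt{767071}} = 398161 \left(- \frac{i \sqrt{767071}}{767071}\right) = - \frac{398161 i \sqrt{767071}}{767071}$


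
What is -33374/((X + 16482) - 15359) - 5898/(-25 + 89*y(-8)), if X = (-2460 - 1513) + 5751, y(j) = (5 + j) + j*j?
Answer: -98731597/7838502 ≈ -12.596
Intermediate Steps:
y(j) = 5 + j + j² (y(j) = (5 + j) + j² = 5 + j + j²)
X = 1778 (X = -3973 + 5751 = 1778)
-33374/((X + 16482) - 15359) - 5898/(-25 + 89*y(-8)) = -33374/((1778 + 16482) - 15359) - 5898/(-25 + 89*(5 - 8 + (-8)²)) = -33374/(18260 - 15359) - 5898/(-25 + 89*(5 - 8 + 64)) = -33374/2901 - 5898/(-25 + 89*61) = -33374*1/2901 - 5898/(-25 + 5429) = -33374/2901 - 5898/5404 = -33374/2901 - 5898*1/5404 = -33374/2901 - 2949/2702 = -98731597/7838502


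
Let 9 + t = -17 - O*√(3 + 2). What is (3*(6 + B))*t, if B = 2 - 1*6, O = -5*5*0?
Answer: -156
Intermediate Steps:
O = 0 (O = -25*0 = 0)
B = -4 (B = 2 - 6 = -4)
t = -26 (t = -9 + (-17 - 0*√(3 + 2)) = -9 + (-17 - 0*√5) = -9 + (-17 - 1*0) = -9 + (-17 + 0) = -9 - 17 = -26)
(3*(6 + B))*t = (3*(6 - 4))*(-26) = (3*2)*(-26) = 6*(-26) = -156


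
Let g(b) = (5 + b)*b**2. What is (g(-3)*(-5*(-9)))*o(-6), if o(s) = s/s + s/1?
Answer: -4050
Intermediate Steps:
o(s) = 1 + s (o(s) = 1 + s*1 = 1 + s)
g(b) = b**2*(5 + b)
(g(-3)*(-5*(-9)))*o(-6) = (((-3)**2*(5 - 3))*(-5*(-9)))*(1 - 6) = ((9*2)*45)*(-5) = (18*45)*(-5) = 810*(-5) = -4050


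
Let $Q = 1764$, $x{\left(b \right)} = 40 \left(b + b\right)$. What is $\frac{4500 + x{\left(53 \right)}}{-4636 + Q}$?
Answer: $- \frac{2185}{718} \approx -3.0432$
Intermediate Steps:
$x{\left(b \right)} = 80 b$ ($x{\left(b \right)} = 40 \cdot 2 b = 80 b$)
$\frac{4500 + x{\left(53 \right)}}{-4636 + Q} = \frac{4500 + 80 \cdot 53}{-4636 + 1764} = \frac{4500 + 4240}{-2872} = 8740 \left(- \frac{1}{2872}\right) = - \frac{2185}{718}$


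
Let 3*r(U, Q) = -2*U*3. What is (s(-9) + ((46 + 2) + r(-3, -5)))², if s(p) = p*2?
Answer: 1296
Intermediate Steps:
r(U, Q) = -2*U (r(U, Q) = (-2*U*3)/3 = (-6*U)/3 = -2*U)
s(p) = 2*p
(s(-9) + ((46 + 2) + r(-3, -5)))² = (2*(-9) + ((46 + 2) - 2*(-3)))² = (-18 + (48 + 6))² = (-18 + 54)² = 36² = 1296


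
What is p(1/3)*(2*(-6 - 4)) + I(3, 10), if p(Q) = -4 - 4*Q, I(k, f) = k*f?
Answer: 410/3 ≈ 136.67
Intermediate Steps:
I(k, f) = f*k
p(1/3)*(2*(-6 - 4)) + I(3, 10) = (-4 - 4/3)*(2*(-6 - 4)) + 10*3 = (-4 - 4*⅓)*(2*(-10)) + 30 = (-4 - 4/3)*(-20) + 30 = -16/3*(-20) + 30 = 320/3 + 30 = 410/3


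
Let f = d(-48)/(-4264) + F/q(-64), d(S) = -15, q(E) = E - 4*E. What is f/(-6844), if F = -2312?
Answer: 19249/10943556 ≈ 0.0017589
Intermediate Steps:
q(E) = -3*E
f = -19249/1599 (f = -15/(-4264) - 2312/((-3*(-64))) = -15*(-1/4264) - 2312/192 = 15/4264 - 2312*1/192 = 15/4264 - 289/24 = -19249/1599 ≈ -12.038)
f/(-6844) = -19249/1599/(-6844) = -19249/1599*(-1/6844) = 19249/10943556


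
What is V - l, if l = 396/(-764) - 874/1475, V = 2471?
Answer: 696455434/281725 ≈ 2472.1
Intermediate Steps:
l = -312959/281725 (l = 396*(-1/764) - 874*1/1475 = -99/191 - 874/1475 = -312959/281725 ≈ -1.1109)
V - l = 2471 - 1*(-312959/281725) = 2471 + 312959/281725 = 696455434/281725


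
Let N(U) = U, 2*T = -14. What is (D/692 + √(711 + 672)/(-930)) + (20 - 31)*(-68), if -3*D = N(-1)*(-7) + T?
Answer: 748 - √1383/930 ≈ 747.96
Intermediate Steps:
T = -7 (T = (½)*(-14) = -7)
D = 0 (D = -(-1*(-7) - 7)/3 = -(7 - 7)/3 = -⅓*0 = 0)
(D/692 + √(711 + 672)/(-930)) + (20 - 31)*(-68) = (0/692 + √(711 + 672)/(-930)) + (20 - 31)*(-68) = (0*(1/692) + √1383*(-1/930)) - 11*(-68) = (0 - √1383/930) + 748 = -√1383/930 + 748 = 748 - √1383/930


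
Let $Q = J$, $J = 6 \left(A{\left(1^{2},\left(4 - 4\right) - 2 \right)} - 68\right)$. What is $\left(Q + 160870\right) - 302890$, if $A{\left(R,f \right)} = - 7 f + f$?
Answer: $-142356$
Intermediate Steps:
$A{\left(R,f \right)} = - 6 f$
$J = -336$ ($J = 6 \left(- 6 \left(\left(4 - 4\right) - 2\right) - 68\right) = 6 \left(- 6 \left(0 - 2\right) - 68\right) = 6 \left(\left(-6\right) \left(-2\right) - 68\right) = 6 \left(12 - 68\right) = 6 \left(-56\right) = -336$)
$Q = -336$
$\left(Q + 160870\right) - 302890 = \left(-336 + 160870\right) - 302890 = 160534 - 302890 = -142356$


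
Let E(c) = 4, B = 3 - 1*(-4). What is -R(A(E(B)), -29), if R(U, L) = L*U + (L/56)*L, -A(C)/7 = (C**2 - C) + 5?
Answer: -194097/56 ≈ -3466.0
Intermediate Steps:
B = 7 (B = 3 + 4 = 7)
A(C) = -35 - 7*C**2 + 7*C (A(C) = -7*((C**2 - C) + 5) = -7*(5 + C**2 - C) = -35 - 7*C**2 + 7*C)
R(U, L) = L**2/56 + L*U (R(U, L) = L*U + (L*(1/56))*L = L*U + (L/56)*L = L*U + L**2/56 = L**2/56 + L*U)
-R(A(E(B)), -29) = -(-29)*(-29 + 56*(-35 - 7*4**2 + 7*4))/56 = -(-29)*(-29 + 56*(-35 - 7*16 + 28))/56 = -(-29)*(-29 + 56*(-35 - 112 + 28))/56 = -(-29)*(-29 + 56*(-119))/56 = -(-29)*(-29 - 6664)/56 = -(-29)*(-6693)/56 = -1*194097/56 = -194097/56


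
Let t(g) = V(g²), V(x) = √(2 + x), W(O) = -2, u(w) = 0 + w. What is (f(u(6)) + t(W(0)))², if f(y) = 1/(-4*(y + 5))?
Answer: 11617/1936 - √6/22 ≈ 5.8892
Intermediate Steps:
u(w) = w
f(y) = 1/(-20 - 4*y) (f(y) = 1/(-4*(5 + y)) = 1/(-20 - 4*y))
t(g) = √(2 + g²)
(f(u(6)) + t(W(0)))² = (-1/(20 + 4*6) + √(2 + (-2)²))² = (-1/(20 + 24) + √(2 + 4))² = (-1/44 + √6)²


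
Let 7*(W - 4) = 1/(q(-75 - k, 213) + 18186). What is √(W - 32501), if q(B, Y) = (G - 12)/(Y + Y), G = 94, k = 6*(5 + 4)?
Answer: 2*I*√5973407361676692406/27115613 ≈ 180.27*I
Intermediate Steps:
k = 54 (k = 6*9 = 54)
q(B, Y) = 41/Y (q(B, Y) = (94 - 12)/(Y + Y) = 82/((2*Y)) = 82*(1/(2*Y)) = 41/Y)
W = 108462665/27115613 (W = 4 + 1/(7*(41/213 + 18186)) = 4 + 1/(7*(3873659/213)) = 4 + (⅐)*(213/3873659) = 4 + 213/27115613 = 108462665/27115613 ≈ 4.0000)
√(W - 32501) = √(108462665/27115613 - 32501) = √(-881176075448/27115613) = 2*I*√5973407361676692406/27115613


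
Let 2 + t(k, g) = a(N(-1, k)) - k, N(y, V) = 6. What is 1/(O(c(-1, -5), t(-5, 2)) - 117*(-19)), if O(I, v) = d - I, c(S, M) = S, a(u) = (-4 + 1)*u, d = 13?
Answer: 1/2237 ≈ 0.00044703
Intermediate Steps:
a(u) = -3*u
t(k, g) = -20 - k (t(k, g) = -2 + (-3*6 - k) = -2 + (-18 - k) = -20 - k)
O(I, v) = 13 - I
1/(O(c(-1, -5), t(-5, 2)) - 117*(-19)) = 1/((13 - 1*(-1)) - 117*(-19)) = 1/((13 + 1) + 2223) = 1/(14 + 2223) = 1/2237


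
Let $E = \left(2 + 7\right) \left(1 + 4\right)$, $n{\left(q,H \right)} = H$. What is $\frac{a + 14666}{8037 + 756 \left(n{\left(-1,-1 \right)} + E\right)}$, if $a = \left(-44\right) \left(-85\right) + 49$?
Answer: $\frac{18455}{41301} \approx 0.44684$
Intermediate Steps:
$E = 45$ ($E = 9 \cdot 5 = 45$)
$a = 3789$ ($a = 3740 + 49 = 3789$)
$\frac{a + 14666}{8037 + 756 \left(n{\left(-1,-1 \right)} + E\right)} = \frac{3789 + 14666}{8037 + 756 \left(-1 + 45\right)} = \frac{18455}{8037 + 756 \cdot 44} = \frac{18455}{8037 + 33264} = \frac{18455}{41301}$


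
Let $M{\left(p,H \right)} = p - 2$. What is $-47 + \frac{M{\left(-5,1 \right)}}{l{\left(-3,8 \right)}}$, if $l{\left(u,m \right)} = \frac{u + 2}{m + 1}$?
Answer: $16$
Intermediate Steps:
$l{\left(u,m \right)} = \frac{2 + u}{1 + m}$
$M{\left(p,H \right)} = -2 + p$
$-47 + \frac{M{\left(-5,1 \right)}}{l{\left(-3,8 \right)}} = -47 + \frac{-2 - 5}{\frac{1}{1 + 8} \left(2 - 3\right)} = -47 - \frac{7}{\frac{1}{9} \left(-1\right)} = -47 - \frac{7}{- \frac{1}{9}} = -47 - -63 = -47 + 63 = 16$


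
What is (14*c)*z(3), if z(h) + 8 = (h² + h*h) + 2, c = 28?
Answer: 4704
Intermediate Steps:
z(h) = -6 + 2*h² (z(h) = -8 + ((h² + h*h) + 2) = -8 + ((h² + h²) + 2) = -8 + (2*h² + 2) = -8 + (2 + 2*h²) = -6 + 2*h²)
(14*c)*z(3) = (14*28)*(-6 + 2*3²) = 392*(-6 + 2*9) = 392*(-6 + 18) = 392*12 = 4704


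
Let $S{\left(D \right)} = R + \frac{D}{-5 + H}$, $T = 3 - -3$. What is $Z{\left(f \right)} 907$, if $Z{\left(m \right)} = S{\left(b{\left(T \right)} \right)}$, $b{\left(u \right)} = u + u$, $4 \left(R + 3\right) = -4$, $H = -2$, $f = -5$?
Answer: $- \frac{36280}{7} \approx -5182.9$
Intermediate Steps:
$R = -4$ ($R = -3 + \frac{1}{4} \left(-4\right) = -3 - 1 = -4$)
$T = 6$ ($T = 3 + 3 = 6$)
$b{\left(u \right)} = 2 u$
$S{\left(D \right)} = -4 - \frac{D}{7}$ ($S{\left(D \right)} = -4 + \frac{D}{-5 - 2} = -4 + \frac{D}{-7} = -4 - \frac{D}{7}$)
$Z{\left(m \right)} = - \frac{40}{7}$ ($Z{\left(m \right)} = -4 - \frac{2 \cdot 6}{7} = -4 - \frac{12}{7} = - \frac{40}{7}$)
$Z{\left(f \right)} 907 = \left(- \frac{40}{7}\right) 907 = - \frac{36280}{7}$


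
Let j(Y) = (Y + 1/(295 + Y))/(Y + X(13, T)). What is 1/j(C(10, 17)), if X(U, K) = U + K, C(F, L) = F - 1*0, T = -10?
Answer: 3965/3051 ≈ 1.2996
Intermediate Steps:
C(F, L) = F (C(F, L) = F + 0 = F)
X(U, K) = K + U
j(Y) = (Y + 1/(295 + Y))/(3 + Y) (j(Y) = (Y + 1/(295 + Y))/(Y + (-10 + 13)) = (Y + 1/(295 + Y))/(Y + 3) = (Y + 1/(295 + Y))/(3 + Y))
1/j(C(10, 17)) = 1/((1 + 10² + 295*10)/(885 + 10² + 298*10)) = 1/((1 + 100 + 2950)/(885 + 100 + 2980)) = 1/(3051/3965) = 3965/3051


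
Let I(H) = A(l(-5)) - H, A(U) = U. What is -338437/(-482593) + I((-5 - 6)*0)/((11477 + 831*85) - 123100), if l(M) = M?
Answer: 13874268721/19780521884 ≈ 0.70141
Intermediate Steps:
I(H) = -5 - H
-338437/(-482593) + I((-5 - 6)*0)/((11477 + 831*85) - 123100) = -338437/(-482593) + (-5 - (-5 - 6)*0)/((11477 + 831*85) - 123100) = -338437*(-1/482593) + (-5 - (-11)*0)/((11477 + 70635) - 123100) = 338437/482593 + (-5 - 1*0)/(82112 - 123100) = 338437/482593 + (-5 + 0)/(-40988) = 338437/482593 - 5*(-1/40988) = 338437/482593 + 5/40988 = 13874268721/19780521884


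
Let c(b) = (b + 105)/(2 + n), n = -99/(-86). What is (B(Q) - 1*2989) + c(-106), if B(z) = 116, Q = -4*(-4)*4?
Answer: -778669/271 ≈ -2873.3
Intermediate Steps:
n = 99/86 (n = -99*(-1/86) = 99/86 ≈ 1.1512)
Q = 64 (Q = 16*4 = 64)
c(b) = 9030/271 + 86*b/271 (c(b) = (b + 105)/(2 + 99/86) = (105 + b)/(271/86) = (105 + b)*(86/271) = 9030/271 + 86*b/271)
(B(Q) - 1*2989) + c(-106) = (116 - 1*2989) + (9030/271 + (86/271)*(-106)) = (116 - 2989) + (9030/271 - 9116/271) = -2873 - 86/271 = -778669/271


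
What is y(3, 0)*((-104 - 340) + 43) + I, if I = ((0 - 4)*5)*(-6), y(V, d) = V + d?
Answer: -1083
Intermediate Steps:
I = 120 (I = -4*5*(-6) = -20*(-6) = 120)
y(3, 0)*((-104 - 340) + 43) + I = (3 + 0)*((-104 - 340) + 43) + 120 = 3*(-444 + 43) + 120 = 3*(-401) + 120 = -1203 + 120 = -1083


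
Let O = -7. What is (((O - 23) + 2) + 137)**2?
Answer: 11881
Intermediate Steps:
(((O - 23) + 2) + 137)**2 = (((-7 - 23) + 2) + 137)**2 = ((-30 + 2) + 137)**2 = (-28 + 137)**2 = 109**2 = 11881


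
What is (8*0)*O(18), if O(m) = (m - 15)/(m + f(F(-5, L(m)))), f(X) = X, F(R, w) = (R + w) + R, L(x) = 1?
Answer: 0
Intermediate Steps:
F(R, w) = w + 2*R
O(m) = (-15 + m)/(-9 + m) (O(m) = (m - 15)/(m + (1 + 2*(-5))) = (-15 + m)/(m + (1 - 10)) = (-15 + m)/(m - 9) = (-15 + m)/(-9 + m))
(8*0)*O(18) = (8*0)*((-15 + 18)/(-9 + 18)) = 0*(3/9) = 0*((1/9)*3) = 0*(1/3) = 0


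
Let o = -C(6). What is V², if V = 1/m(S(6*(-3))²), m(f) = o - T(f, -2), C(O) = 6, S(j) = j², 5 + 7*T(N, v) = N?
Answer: 49/11027730169 ≈ 4.4433e-9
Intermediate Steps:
T(N, v) = -5/7 + N/7
o = -6 (o = -1*6 = -6)
m(f) = -37/7 - f/7 (m(f) = -6 - (-5/7 + f/7) = -6 + (5/7 - f/7) = -37/7 - f/7)
V = -7/105013 (V = 1/(-37/7 - ((6*(-3))²)²/7) = 1/(-37/7 - ((-18)²)²/7) = 1/(-37/7 - ⅐*324²) = 1/(-37/7 - ⅐*104976) = 1/(-37/7 - 104976/7) = 1/(-105013/7) = -7/105013 ≈ -6.6658e-5)
V² = (-7/105013)² = 49/11027730169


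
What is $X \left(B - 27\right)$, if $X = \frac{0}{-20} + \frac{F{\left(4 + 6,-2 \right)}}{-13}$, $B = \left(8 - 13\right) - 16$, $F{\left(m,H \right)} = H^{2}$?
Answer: $\frac{192}{13} \approx 14.769$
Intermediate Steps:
$B = -21$ ($B = -5 - 16 = -21$)
$X = - \frac{4}{13}$ ($X = \frac{0}{-20} + \frac{\left(-2\right)^{2}}{-13} = 0 \left(- \frac{1}{20}\right) + 4 \left(- \frac{1}{13}\right) = 0 - \frac{4}{13} = - \frac{4}{13} \approx -0.30769$)
$X \left(B - 27\right) = - \frac{4 \left(-21 - 27\right)}{13} = \left(- \frac{4}{13}\right) \left(-48\right) = \frac{192}{13}$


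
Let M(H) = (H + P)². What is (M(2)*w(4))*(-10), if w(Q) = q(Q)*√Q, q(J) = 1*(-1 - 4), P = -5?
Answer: 900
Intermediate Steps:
q(J) = -5 (q(J) = 1*(-5) = -5)
M(H) = (-5 + H)² (M(H) = (H - 5)² = (-5 + H)²)
w(Q) = -5*√Q
(M(2)*w(4))*(-10) = ((-5 + 2)²*(-5*√4))*(-10) = ((-3)²*(-5*2))*(-10) = (9*(-10))*(-10) = -90*(-10) = 900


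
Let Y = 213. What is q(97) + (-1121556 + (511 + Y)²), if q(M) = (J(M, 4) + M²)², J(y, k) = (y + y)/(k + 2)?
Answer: 796872556/9 ≈ 8.8541e+7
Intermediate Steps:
J(y, k) = 2*y/(2 + k) (J(y, k) = (2*y)/(2 + k) = 2*y/(2 + k))
q(M) = (M² + M/3)² (q(M) = (2*M/(2 + 4) + M²)² = (2*M/6 + M²)² = (2*M*(⅙) + M²)² = (M/3 + M²)² = (M² + M/3)²)
q(97) + (-1121556 + (511 + Y)²) = (⅑)*97²*(1 + 3*97)² + (-1121556 + (511 + 213)²) = (⅑)*9409*(1 + 291)² + (-1121556 + 724²) = (⅑)*9409*292² + (-1121556 + 524176) = (⅑)*9409*85264 - 597380 = 802248976/9 - 597380 = 796872556/9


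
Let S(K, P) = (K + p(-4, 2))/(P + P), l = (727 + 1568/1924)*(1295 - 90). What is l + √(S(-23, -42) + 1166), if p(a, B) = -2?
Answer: 421845195/481 + 313*√21/42 ≈ 8.7705e+5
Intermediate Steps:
l = 421845195/481 (l = (727 + 1568*(1/1924))*1205 = (727 + 392/481)*1205 = (350079/481)*1205 = 421845195/481 ≈ 8.7702e+5)
S(K, P) = (-2 + K)/(2*P) (S(K, P) = (K - 2)/(P + P) = (-2 + K)/((2*P)) = (-2 + K)*(1/(2*P)) = (-2 + K)/(2*P))
l + √(S(-23, -42) + 1166) = 421845195/481 + √((½)*(-2 - 23)/(-42) + 1166) = 421845195/481 + √((½)*(-1/42)*(-25) + 1166) = 421845195/481 + √(25/84 + 1166) = 421845195/481 + √(97969/84) = 421845195/481 + 313*√21/42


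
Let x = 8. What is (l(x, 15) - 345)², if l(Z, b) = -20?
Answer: 133225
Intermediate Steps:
(l(x, 15) - 345)² = (-20 - 345)² = (-365)² = 133225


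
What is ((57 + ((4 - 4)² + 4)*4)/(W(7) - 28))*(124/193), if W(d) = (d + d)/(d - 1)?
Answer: -27156/14861 ≈ -1.8273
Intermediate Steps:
W(d) = 2*d/(-1 + d) (W(d) = (2*d)/(-1 + d) = 2*d/(-1 + d))
((57 + ((4 - 4)² + 4)*4)/(W(7) - 28))*(124/193) = ((57 + ((4 - 4)² + 4)*4)/(2*7/(-1 + 7) - 28))*(124/193) = ((57 + (0² + 4)*4)/(2*7/6 - 28))*(124*(1/193)) = ((57 + (0 + 4)*4)/(2*7*(⅙) - 28))*(124/193) = ((57 + 4*4)/(7/3 - 28))*(124/193) = ((57 + 16)/(-77/3))*(124/193) = (73*(-3/77))*(124/193) = -219/77*124/193 = -27156/14861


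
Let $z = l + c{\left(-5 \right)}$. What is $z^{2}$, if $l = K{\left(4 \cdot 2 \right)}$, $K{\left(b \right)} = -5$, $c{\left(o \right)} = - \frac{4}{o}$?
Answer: $\frac{441}{25} \approx 17.64$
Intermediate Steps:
$l = -5$
$z = - \frac{21}{5}$ ($z = -5 - \frac{4}{-5} = -5 - - \frac{4}{5} = -5 + \frac{4}{5} = - \frac{21}{5} \approx -4.2$)
$z^{2} = \left(- \frac{21}{5}\right)^{2} = \frac{441}{25}$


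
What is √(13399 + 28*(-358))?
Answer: 15*√15 ≈ 58.095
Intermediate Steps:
√(13399 + 28*(-358)) = √(13399 - 10024) = √3375 = 15*√15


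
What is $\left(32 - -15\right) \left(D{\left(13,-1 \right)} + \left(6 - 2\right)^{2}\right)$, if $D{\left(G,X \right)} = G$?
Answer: $1363$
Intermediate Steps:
$\left(32 - -15\right) \left(D{\left(13,-1 \right)} + \left(6 - 2\right)^{2}\right) = \left(32 - -15\right) \left(13 + \left(6 - 2\right)^{2}\right) = \left(32 + 15\right) \left(13 + 4^{2}\right) = 47 \left(13 + 16\right) = 47 \cdot 29 = 1363$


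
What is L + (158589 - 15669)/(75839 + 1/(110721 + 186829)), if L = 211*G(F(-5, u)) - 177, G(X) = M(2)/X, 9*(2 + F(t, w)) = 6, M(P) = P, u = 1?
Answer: -7395828710379/15043929634 ≈ -491.62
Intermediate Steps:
F(t, w) = -4/3 (F(t, w) = -2 + (1/9)*6 = -2 + 2/3 = -4/3)
G(X) = 2/X
L = -987/2 (L = 211*(2/(-4/3)) - 177 = 211*(2*(-3/4)) - 177 = 211*(-3/2) - 177 = -633/2 - 177 = -987/2 ≈ -493.50)
L + (158589 - 15669)/(75839 + 1/(110721 + 186829)) = -987/2 + (158589 - 15669)/(75839 + 1/(110721 + 186829)) = -987/2 + 142920/(75839 + 1/297550) = -987/2 + 142920/(22565894451/297550) = -987/2 + 142920*(297550/22565894451) = -987/2 + 14175282000/7521964817 = -7395828710379/15043929634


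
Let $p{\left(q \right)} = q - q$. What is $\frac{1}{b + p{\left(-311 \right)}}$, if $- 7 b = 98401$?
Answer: $- \frac{7}{98401} \approx -7.1137 \cdot 10^{-5}$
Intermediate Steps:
$b = - \frac{98401}{7}$ ($b = \left(- \frac{1}{7}\right) 98401 = - \frac{98401}{7} \approx -14057.0$)
$p{\left(q \right)} = 0$
$\frac{1}{b + p{\left(-311 \right)}} = \frac{1}{- \frac{98401}{7} + 0} = \frac{1}{- \frac{98401}{7}} = - \frac{7}{98401}$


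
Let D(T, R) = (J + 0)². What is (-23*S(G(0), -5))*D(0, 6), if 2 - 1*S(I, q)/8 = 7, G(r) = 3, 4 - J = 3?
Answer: 920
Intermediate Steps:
J = 1 (J = 4 - 1*3 = 4 - 3 = 1)
D(T, R) = 1 (D(T, R) = (1 + 0)² = 1² = 1)
S(I, q) = -40 (S(I, q) = 16 - 8*7 = 16 - 56 = -40)
(-23*S(G(0), -5))*D(0, 6) = -23*(-40)*1 = 920*1 = 920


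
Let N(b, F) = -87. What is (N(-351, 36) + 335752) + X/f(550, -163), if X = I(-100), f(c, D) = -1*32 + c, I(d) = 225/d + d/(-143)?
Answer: 99456195953/296296 ≈ 3.3567e+5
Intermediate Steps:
I(d) = 225/d - d/143 (I(d) = 225/d + d*(-1/143) = 225/d - d/143)
f(c, D) = -32 + c
X = -887/572 (X = 225/(-100) - 1/143*(-100) = 225*(-1/100) + 100/143 = -9/4 + 100/143 = -887/572 ≈ -1.5507)
(N(-351, 36) + 335752) + X/f(550, -163) = (-87 + 335752) - 887/(572*(-32 + 550)) = 335665 - 887/572/518 = 335665 - 887/572*1/518 = 335665 - 887/296296 = 99456195953/296296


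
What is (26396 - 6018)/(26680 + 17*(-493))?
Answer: 20378/18299 ≈ 1.1136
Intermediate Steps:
(26396 - 6018)/(26680 + 17*(-493)) = 20378/(26680 - 8381) = 20378/18299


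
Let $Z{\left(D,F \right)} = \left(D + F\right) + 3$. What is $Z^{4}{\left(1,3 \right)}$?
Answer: $2401$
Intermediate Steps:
$Z{\left(D,F \right)} = 3 + D + F$
$Z^{4}{\left(1,3 \right)} = \left(3 + 1 + 3\right)^{4} = 7^{4} = 2401$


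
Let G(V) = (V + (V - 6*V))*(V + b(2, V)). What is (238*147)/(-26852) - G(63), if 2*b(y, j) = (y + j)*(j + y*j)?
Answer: 428477007/274 ≈ 1.5638e+6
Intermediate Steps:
b(y, j) = (j + y)*(j + j*y)/2 (b(y, j) = ((y + j)*(j + y*j))/2 = ((j + y)*(j + j*y))/2 = (j + y)*(j + j*y)/2)
G(V) = -4*V*(V + V*(6 + 3*V)/2) (G(V) = (V + (V - 6*V))*(V + V*(V + 2 + 2² + V*2)/2) = (V - 5*V)*(V + V*(V + 2 + 4 + 2*V)/2) = (-4*V)*(V + V*(6 + 3*V)/2) = -4*V*(V + V*(6 + 3*V)/2))
(238*147)/(-26852) - G(63) = (238*147)/(-26852) - 63²*(-16 - 6*63) = 34986*(-1/26852) - 3969*(-16 - 378) = -357/274 - 3969*(-394) = -357/274 - 1*(-1563786) = -357/274 + 1563786 = 428477007/274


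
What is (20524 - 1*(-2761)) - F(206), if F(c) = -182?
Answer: 23467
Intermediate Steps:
(20524 - 1*(-2761)) - F(206) = (20524 - 1*(-2761)) - 1*(-182) = (20524 + 2761) + 182 = 23285 + 182 = 23467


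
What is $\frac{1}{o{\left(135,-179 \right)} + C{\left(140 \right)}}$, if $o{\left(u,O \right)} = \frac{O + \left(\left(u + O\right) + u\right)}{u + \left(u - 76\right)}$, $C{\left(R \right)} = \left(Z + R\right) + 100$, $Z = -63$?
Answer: $\frac{97}{17125} \approx 0.0056642$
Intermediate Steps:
$C{\left(R \right)} = 37 + R$ ($C{\left(R \right)} = \left(-63 + R\right) + 100 = 37 + R$)
$o{\left(u,O \right)} = \frac{2 O + 2 u}{-76 + 2 u}$ ($o{\left(u,O \right)} = \frac{O + \left(\left(O + u\right) + u\right)}{u + \left(-76 + u\right)} = \frac{O + \left(O + 2 u\right)}{-76 + 2 u} = \frac{2 O + 2 u}{-76 + 2 u}$)
$\frac{1}{o{\left(135,-179 \right)} + C{\left(140 \right)}} = \frac{1}{\frac{-179 + 135}{-38 + 135} + \left(37 + 140\right)} = \frac{1}{\frac{1}{97} \left(-44\right) + 177} = \frac{1}{- \frac{44}{97} + 177} = \frac{1}{\frac{17125}{97}} = \frac{97}{17125}$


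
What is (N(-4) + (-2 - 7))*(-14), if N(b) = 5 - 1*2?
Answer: 84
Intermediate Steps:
N(b) = 3 (N(b) = 5 - 2 = 3)
(N(-4) + (-2 - 7))*(-14) = (3 + (-2 - 7))*(-14) = (3 - 9)*(-14) = -6*(-14) = 84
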